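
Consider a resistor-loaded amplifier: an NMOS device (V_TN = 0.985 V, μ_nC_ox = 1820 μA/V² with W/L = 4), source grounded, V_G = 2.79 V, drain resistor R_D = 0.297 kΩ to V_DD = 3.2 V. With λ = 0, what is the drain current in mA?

V_GS = V_G = 2.79 V, so V_ov = 2.79 − 0.985 = 1.81 V.
k_n = μ_nC_ox · (W/L) = 7.28 mA/V².
Assume saturation: I_D = ½ k_n V_ov² = 0.5 × 7.28 × 1.81² = 11.9 mA, giving V_DS = V_DD − I_D R_D = 3.2 − 11.9 × 0.297 = -0.322 V.
But -0.322 V < V_ov = 1.81 V, so the device is actually in triode.
In triode I_D = k_n[V_ov V_DS − ½ V_DS²] and I_D = (V_DD − V_DS)/R_D. Equating: 1.08 V_DS² − 4.903 V_DS + 3.2 = 0, giving V_DS = 0.79 V (the root below V_ov).
I_D = (3.2 − 0.79) / 0.297 = 8.11 mA.

I_D = 8.11 mA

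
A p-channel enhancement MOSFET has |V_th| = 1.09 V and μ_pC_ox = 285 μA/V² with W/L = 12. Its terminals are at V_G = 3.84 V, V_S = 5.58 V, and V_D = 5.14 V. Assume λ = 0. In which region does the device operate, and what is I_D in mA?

Triode; I_D = 0.647 mA

V_SG = V_S − V_G = 5.58 − 3.84 = 1.74 V; V_SD = V_S − V_D = 5.58 − 5.14 = 0.44 V.
k_p = μ_pC_ox · (W/L) = 3.42 mA/V².
V_ov = V_SG − |V_th| = 1.74 − 1.09 = 0.65 V.
Since V_SD = 0.44 V < V_ov = 0.65 V, the device is in the triode region.
I_D = k_p [V_ov · V_SD − ½ V_SD²] = 3.42 × [0.65 × 0.44 − 0.5 × 0.44²] = 0.647 mA.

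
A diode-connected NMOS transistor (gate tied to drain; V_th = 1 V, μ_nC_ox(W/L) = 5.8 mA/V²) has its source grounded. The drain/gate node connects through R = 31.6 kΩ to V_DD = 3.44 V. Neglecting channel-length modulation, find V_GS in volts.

With gate tied to drain, V_GS = V_DS ≥ V_GS − V_th, so the device is in saturation.
KCL at the drain: ½ k_n (V_GS − V_th)² = (V_DD − V_GS)/R.
Let x = V_GS − 1. Then 91.6 x² + x − 2.44 = 0, giving x = 0.158 V (positive root), so V_GS = 1.16 V.
I_D = (V_DD − V_GS)/R = (3.44 − 1.16) / 31.6 = 0.0722 mA.

V_GS = 1.16 V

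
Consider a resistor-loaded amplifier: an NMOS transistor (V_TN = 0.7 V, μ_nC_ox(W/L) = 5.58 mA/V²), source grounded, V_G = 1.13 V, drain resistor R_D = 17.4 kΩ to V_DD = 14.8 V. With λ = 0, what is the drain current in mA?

V_GS = V_G = 1.13 V, so V_ov = 1.13 − 0.7 = 0.43 V.
Assume saturation: I_D = ½ k_n V_ov² = 0.5 × 5.58 × 0.43² = 0.516 mA, giving V_DS = V_DD − I_D R_D = 14.8 − 0.516 × 17.4 = 5.82 V.
V_DS = 5.82 V ≥ V_ov = 0.43 V, confirming saturation.

I_D = 0.516 mA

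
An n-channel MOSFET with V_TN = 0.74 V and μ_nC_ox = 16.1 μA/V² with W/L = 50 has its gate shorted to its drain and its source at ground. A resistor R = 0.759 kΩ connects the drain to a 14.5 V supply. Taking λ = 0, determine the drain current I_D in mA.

With gate tied to drain, V_GS = V_DS ≥ V_GS − V_TN, so the device is in saturation.
k_n = μ_nC_ox · (W/L) = 0.805 mA/V².
KCL at the drain: ½ k_n (V_GS − V_TN)² = (V_DD − V_GS)/R.
Let x = V_GS − 0.74. Then 0.305 x² + x − 13.76 = 0, giving x = 5.27 V (positive root), so V_GS = 6.01 V.
I_D = (V_DD − V_GS)/R = (14.5 − 6.01) / 0.759 = 11.2 mA.

I_D = 11.2 mA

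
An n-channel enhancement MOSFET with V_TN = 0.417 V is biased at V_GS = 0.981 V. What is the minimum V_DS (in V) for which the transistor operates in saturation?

The boundary between triode and saturation is V_DS = V_GS − V_TN = V_ov.
V_ov = 0.981 − 0.417 = 0.564 V.

V_DS,sat = 0.564 V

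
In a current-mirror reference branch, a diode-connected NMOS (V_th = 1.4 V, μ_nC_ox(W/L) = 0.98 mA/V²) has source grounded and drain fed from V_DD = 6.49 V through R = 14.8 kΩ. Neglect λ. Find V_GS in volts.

With gate tied to drain, V_GS = V_DS ≥ V_GS − V_th, so the device is in saturation.
KCL at the drain: ½ k_n (V_GS − V_th)² = (V_DD − V_GS)/R.
Let x = V_GS − 1.4. Then 7.25 x² + x − 5.09 = 0, giving x = 0.772 V (positive root), so V_GS = 2.17 V.
I_D = (V_DD − V_GS)/R = (6.49 − 2.17) / 14.8 = 0.292 mA.

V_GS = 2.17 V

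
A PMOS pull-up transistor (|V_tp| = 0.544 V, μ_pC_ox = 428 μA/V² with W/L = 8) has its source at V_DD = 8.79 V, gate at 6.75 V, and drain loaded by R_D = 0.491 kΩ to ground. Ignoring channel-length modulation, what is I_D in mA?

V_SG = V_DD − V_G = 8.79 − 6.75 = 2.04 V, so V_ov = 2.04 − 0.544 = 1.5 V.
k_p = μ_pC_ox · (W/L) = 3.424 mA/V².
Assume saturation: I_D = ½ k_p V_ov² = 0.5 × 3.424 × 1.5² = 3.83 mA, giving V_SD = V_DD − I_D R_D = 8.79 − 3.83 × 0.491 = 6.91 V.
V_SD = 6.91 V ≥ V_ov = 1.5 V, confirming saturation.

I_D = 3.83 mA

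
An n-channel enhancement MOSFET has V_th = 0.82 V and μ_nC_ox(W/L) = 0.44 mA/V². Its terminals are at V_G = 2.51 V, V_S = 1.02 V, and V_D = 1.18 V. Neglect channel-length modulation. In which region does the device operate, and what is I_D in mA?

Triode; I_D = 0.0415 mA

V_GS = V_G − V_S = 2.51 − 1.02 = 1.49 V; V_DS = V_D − V_S = 1.18 − 1.02 = 0.16 V.
V_ov = V_GS − V_th = 1.49 − 0.82 = 0.67 V.
Since V_DS = 0.16 V < V_ov = 0.67 V, the device is in the triode region.
I_D = k_n [V_ov · V_DS − ½ V_DS²] = 0.44 × [0.67 × 0.16 − 0.5 × 0.16²] = 0.0415 mA.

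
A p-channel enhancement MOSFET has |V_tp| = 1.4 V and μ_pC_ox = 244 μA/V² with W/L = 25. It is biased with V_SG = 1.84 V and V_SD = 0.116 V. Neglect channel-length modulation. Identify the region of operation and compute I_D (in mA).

Triode; I_D = 0.270 mA

k_p = μ_pC_ox · (W/L) = 6.1 mA/V².
V_ov = V_SG − |V_tp| = 1.84 − 1.4 = 0.44 V.
Since V_SD = 0.116 V < V_ov = 0.44 V, the device is in the triode region.
I_D = k_p [V_ov · V_SD − ½ V_SD²] = 6.1 × [0.44 × 0.116 − 0.5 × 0.116²] = 0.27 mA.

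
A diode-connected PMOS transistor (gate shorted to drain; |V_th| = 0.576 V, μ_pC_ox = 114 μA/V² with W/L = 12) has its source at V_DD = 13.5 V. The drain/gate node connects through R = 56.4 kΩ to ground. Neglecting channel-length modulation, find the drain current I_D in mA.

With gate tied to drain, V_SG = V_SD ≥ V_SG − |V_th|, so the device is in saturation.
k_p = μ_pC_ox · (W/L) = 1.368 mA/V².
KCL at the drain: ½ k_p (V_SG − |V_th|)² = (V_DD − V_SG)/R.
Let x = V_SG − 0.576. Then 38.6 x² + x − 12.92 = 0, giving x = 0.566 V (positive root), so V_SG = 1.14 V.
I_D = (V_DD − V_SG)/R = (13.5 − 1.14) / 56.4 = 0.219 mA.

I_D = 0.219 mA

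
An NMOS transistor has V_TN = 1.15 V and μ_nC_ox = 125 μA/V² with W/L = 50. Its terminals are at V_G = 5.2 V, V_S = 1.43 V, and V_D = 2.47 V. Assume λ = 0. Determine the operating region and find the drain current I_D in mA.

V_GS = V_G − V_S = 5.2 − 1.43 = 3.77 V; V_DS = V_D − V_S = 2.47 − 1.43 = 1.04 V.
k_n = μ_nC_ox · (W/L) = 6.25 mA/V².
V_ov = V_GS − V_TN = 3.77 − 1.15 = 2.62 V.
Since V_DS = 1.04 V < V_ov = 2.62 V, the device is in the triode region.
I_D = k_n [V_ov · V_DS − ½ V_DS²] = 6.25 × [2.62 × 1.04 − 0.5 × 1.04²] = 13.7 mA.

Triode; I_D = 13.7 mA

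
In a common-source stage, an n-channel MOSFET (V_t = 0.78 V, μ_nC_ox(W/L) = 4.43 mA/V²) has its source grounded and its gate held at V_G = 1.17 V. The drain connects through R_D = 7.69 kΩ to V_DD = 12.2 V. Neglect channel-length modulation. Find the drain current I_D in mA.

V_GS = V_G = 1.17 V, so V_ov = 1.17 − 0.78 = 0.39 V.
Assume saturation: I_D = ½ k_n V_ov² = 0.5 × 4.43 × 0.39² = 0.337 mA, giving V_DS = V_DD − I_D R_D = 12.2 − 0.337 × 7.69 = 9.61 V.
V_DS = 9.61 V ≥ V_ov = 0.39 V, confirming saturation.

I_D = 0.337 mA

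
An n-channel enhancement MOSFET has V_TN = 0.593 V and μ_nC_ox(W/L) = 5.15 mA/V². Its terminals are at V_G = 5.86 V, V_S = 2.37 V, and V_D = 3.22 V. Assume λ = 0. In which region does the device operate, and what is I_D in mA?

V_GS = V_G − V_S = 5.86 − 2.37 = 3.49 V; V_DS = V_D − V_S = 3.22 − 2.37 = 0.85 V.
V_ov = V_GS − V_TN = 3.49 − 0.593 = 2.9 V.
Since V_DS = 0.85 V < V_ov = 2.9 V, the device is in the triode region.
I_D = k_n [V_ov · V_DS − ½ V_DS²] = 5.15 × [2.9 × 0.85 − 0.5 × 0.85²] = 10.8 mA.

Triode; I_D = 10.8 mA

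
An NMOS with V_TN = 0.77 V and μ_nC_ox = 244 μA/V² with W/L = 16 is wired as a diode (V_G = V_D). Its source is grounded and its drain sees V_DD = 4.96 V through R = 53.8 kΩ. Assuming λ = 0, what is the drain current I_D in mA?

With gate tied to drain, V_GS = V_DS ≥ V_GS − V_TN, so the device is in saturation.
k_n = μ_nC_ox · (W/L) = 3.904 mA/V².
KCL at the drain: ½ k_n (V_GS − V_TN)² = (V_DD − V_GS)/R.
Let x = V_GS − 0.77. Then 105 x² + x − 4.19 = 0, giving x = 0.195 V (positive root), so V_GS = 0.965 V.
I_D = (V_DD − V_GS)/R = (4.96 − 0.965) / 53.8 = 0.0743 mA.

I_D = 0.0743 mA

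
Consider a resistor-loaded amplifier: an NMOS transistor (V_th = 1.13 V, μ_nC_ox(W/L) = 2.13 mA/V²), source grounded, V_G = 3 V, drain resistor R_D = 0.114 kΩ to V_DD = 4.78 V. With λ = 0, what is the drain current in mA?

V_GS = V_G = 3 V, so V_ov = 3 − 1.13 = 1.87 V.
Assume saturation: I_D = ½ k_n V_ov² = 0.5 × 2.13 × 1.87² = 3.72 mA, giving V_DS = V_DD − I_D R_D = 4.78 − 3.72 × 0.114 = 4.36 V.
V_DS = 4.36 V ≥ V_ov = 1.87 V, confirming saturation.

I_D = 3.72 mA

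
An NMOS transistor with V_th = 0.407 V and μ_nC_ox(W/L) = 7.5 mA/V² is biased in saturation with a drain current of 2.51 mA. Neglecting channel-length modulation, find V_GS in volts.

In saturation I_D = ½ k_n (V_GS − V_th)², so V_GS − V_th = √(2 I_D / k_n) = √(2 × 2.51 / 7.5) = 0.818 V.
V_GS = 0.407 + 0.818 = 1.23 V.

V_GS = 1.23 V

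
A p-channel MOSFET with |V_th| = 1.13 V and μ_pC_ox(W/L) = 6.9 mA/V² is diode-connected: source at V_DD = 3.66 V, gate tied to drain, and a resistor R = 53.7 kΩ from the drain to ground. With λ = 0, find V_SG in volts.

With gate tied to drain, V_SG = V_SD ≥ V_SG − |V_th|, so the device is in saturation.
KCL at the drain: ½ k_p (V_SG − |V_th|)² = (V_DD − V_SG)/R.
Let x = V_SG − 1.13. Then 185 x² + x − 2.53 = 0, giving x = 0.114 V (positive root), so V_SG = 1.24 V.
I_D = (V_DD − V_SG)/R = (3.66 − 1.24) / 53.7 = 0.045 mA.

V_SG = 1.24 V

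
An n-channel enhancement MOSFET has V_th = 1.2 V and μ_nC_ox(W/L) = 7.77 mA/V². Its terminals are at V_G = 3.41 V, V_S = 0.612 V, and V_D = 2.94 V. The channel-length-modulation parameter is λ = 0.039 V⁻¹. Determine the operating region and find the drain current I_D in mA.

V_GS = V_G − V_S = 3.41 − 0.612 = 2.8 V; V_DS = V_D − V_S = 2.94 − 0.612 = 2.33 V.
V_ov = V_GS − V_th = 2.8 − 1.2 = 1.6 V.
Since V_DS = 2.33 V ≥ V_ov = 1.6 V, the device is in saturation.
I_D = ½ k_n V_ov² (1 + λ V_DS) = 0.5 × 7.77 × 1.6² × (1 + 0.039 × 2.33) = 10.8 mA.

Saturation; I_D = 10.8 mA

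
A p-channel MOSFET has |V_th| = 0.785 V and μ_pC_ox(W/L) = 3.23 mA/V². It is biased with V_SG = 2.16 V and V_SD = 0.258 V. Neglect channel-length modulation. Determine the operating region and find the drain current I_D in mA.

Triode; I_D = 1.04 mA

V_ov = V_SG − |V_th| = 2.16 − 0.785 = 1.38 V.
Since V_SD = 0.258 V < V_ov = 1.38 V, the device is in the triode region.
I_D = k_p [V_ov · V_SD − ½ V_SD²] = 3.23 × [1.38 × 0.258 − 0.5 × 0.258²] = 1.04 mA.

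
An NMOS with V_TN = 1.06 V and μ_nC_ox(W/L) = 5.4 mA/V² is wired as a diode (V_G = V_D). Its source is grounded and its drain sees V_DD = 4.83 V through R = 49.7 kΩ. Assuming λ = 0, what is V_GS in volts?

V_GS = 1.22 V

With gate tied to drain, V_GS = V_DS ≥ V_GS − V_TN, so the device is in saturation.
KCL at the drain: ½ k_n (V_GS − V_TN)² = (V_DD − V_GS)/R.
Let x = V_GS − 1.06. Then 134 x² + x − 3.77 = 0, giving x = 0.164 V (positive root), so V_GS = 1.22 V.
I_D = (V_DD − V_GS)/R = (4.83 − 1.22) / 49.7 = 0.0726 mA.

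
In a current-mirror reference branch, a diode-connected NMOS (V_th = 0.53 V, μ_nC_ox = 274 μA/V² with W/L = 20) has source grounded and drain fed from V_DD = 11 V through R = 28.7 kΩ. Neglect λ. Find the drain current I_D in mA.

I_D = 0.352 mA

With gate tied to drain, V_GS = V_DS ≥ V_GS − V_th, so the device is in saturation.
k_n = μ_nC_ox · (W/L) = 5.48 mA/V².
KCL at the drain: ½ k_n (V_GS − V_th)² = (V_DD − V_GS)/R.
Let x = V_GS − 0.53. Then 78.6 x² + x − 10.47 = 0, giving x = 0.359 V (positive root), so V_GS = 0.889 V.
I_D = (V_DD − V_GS)/R = (11 − 0.889) / 28.7 = 0.352 mA.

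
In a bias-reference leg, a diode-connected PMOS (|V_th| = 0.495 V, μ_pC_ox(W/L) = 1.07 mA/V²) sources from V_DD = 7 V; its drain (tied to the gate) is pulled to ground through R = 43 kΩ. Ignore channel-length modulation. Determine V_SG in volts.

With gate tied to drain, V_SG = V_SD ≥ V_SG − |V_th|, so the device is in saturation.
KCL at the drain: ½ k_p (V_SG − |V_th|)² = (V_DD − V_SG)/R.
Let x = V_SG − 0.495. Then 23 x² + x − 6.505 = 0, giving x = 0.51 V (positive root), so V_SG = 1.01 V.
I_D = (V_DD − V_SG)/R = (7 − 1.01) / 43 = 0.139 mA.

V_SG = 1.01 V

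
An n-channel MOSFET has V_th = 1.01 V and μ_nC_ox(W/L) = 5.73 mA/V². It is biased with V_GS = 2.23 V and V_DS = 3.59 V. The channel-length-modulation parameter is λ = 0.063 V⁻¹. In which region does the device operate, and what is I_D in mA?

Saturation; I_D = 5.23 mA

V_ov = V_GS − V_th = 2.23 − 1.01 = 1.22 V.
Since V_DS = 3.59 V ≥ V_ov = 1.22 V, the device is in saturation.
I_D = ½ k_n V_ov² (1 + λ V_DS) = 0.5 × 5.73 × 1.22² × (1 + 0.063 × 3.59) = 5.23 mA.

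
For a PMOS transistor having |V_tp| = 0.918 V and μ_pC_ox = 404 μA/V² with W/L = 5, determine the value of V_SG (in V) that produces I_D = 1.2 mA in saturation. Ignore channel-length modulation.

V_SG = 2.01 V

k_p = μ_pC_ox · (W/L) = 2.02 mA/V².
In saturation I_D = ½ k_p (V_SG − |V_tp|)², so V_SG − |V_tp| = √(2 I_D / k_p) = √(2 × 1.2 / 2.02) = 1.09 V.
V_SG = 0.918 + 1.09 = 2.01 V.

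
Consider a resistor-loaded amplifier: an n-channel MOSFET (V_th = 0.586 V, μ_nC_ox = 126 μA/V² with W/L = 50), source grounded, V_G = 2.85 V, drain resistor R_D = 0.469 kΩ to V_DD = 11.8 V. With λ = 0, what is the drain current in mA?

I_D = 16.1 mA

V_GS = V_G = 2.85 V, so V_ov = 2.85 − 0.586 = 2.26 V.
k_n = μ_nC_ox · (W/L) = 6.3 mA/V².
Assume saturation: I_D = ½ k_n V_ov² = 0.5 × 6.3 × 2.26² = 16.1 mA, giving V_DS = V_DD − I_D R_D = 11.8 − 16.1 × 0.469 = 4.23 V.
V_DS = 4.23 V ≥ V_ov = 2.26 V, confirming saturation.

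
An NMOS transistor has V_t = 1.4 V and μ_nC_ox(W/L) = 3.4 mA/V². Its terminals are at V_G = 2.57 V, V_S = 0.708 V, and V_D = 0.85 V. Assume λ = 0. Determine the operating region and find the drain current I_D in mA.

V_GS = V_G − V_S = 2.57 − 0.708 = 1.86 V; V_DS = V_D − V_S = 0.85 − 0.708 = 0.142 V.
V_ov = V_GS − V_t = 1.86 − 1.4 = 0.462 V.
Since V_DS = 0.142 V < V_ov = 0.462 V, the device is in the triode region.
I_D = k_n [V_ov · V_DS − ½ V_DS²] = 3.4 × [0.462 × 0.142 − 0.5 × 0.142²] = 0.189 mA.

Triode; I_D = 0.189 mA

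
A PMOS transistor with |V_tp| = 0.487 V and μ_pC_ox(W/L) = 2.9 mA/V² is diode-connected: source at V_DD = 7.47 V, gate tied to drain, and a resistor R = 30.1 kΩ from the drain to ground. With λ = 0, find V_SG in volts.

With gate tied to drain, V_SG = V_SD ≥ V_SG − |V_tp|, so the device is in saturation.
KCL at the drain: ½ k_p (V_SG − |V_tp|)² = (V_DD − V_SG)/R.
Let x = V_SG − 0.487. Then 43.6 x² + x − 6.983 = 0, giving x = 0.389 V (positive root), so V_SG = 0.876 V.
I_D = (V_DD − V_SG)/R = (7.47 − 0.876) / 30.1 = 0.219 mA.

V_SG = 0.876 V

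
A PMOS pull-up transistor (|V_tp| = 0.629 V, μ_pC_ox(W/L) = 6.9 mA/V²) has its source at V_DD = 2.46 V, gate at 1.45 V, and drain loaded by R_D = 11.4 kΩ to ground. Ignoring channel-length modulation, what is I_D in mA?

I_D = 0.208 mA

V_SG = V_DD − V_G = 2.46 − 1.45 = 1.01 V, so V_ov = 1.01 − 0.629 = 0.381 V.
Assume saturation: I_D = ½ k_p V_ov² = 0.5 × 6.9 × 0.381² = 0.501 mA, giving V_SD = V_DD − I_D R_D = 2.46 − 0.501 × 11.4 = -3.25 V.
But -3.25 V < V_ov = 0.381 V, so the device is actually in triode.
In triode I_D = k_p[V_ov V_SD − ½ V_SD²] and I_D = (V_DD − V_SD)/R_D. Equating: 39.3 V_SD² − 30.97 V_SD + 2.46 = 0, giving V_SD = 0.0896 V (the root below V_ov).
I_D = (2.46 − 0.0896) / 11.4 = 0.208 mA.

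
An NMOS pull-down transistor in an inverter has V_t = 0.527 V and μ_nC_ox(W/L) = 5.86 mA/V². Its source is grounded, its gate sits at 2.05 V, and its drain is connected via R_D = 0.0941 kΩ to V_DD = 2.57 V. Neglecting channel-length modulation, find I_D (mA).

I_D = 6.80 mA

V_GS = V_G = 2.05 V, so V_ov = 2.05 − 0.527 = 1.52 V.
Assume saturation: I_D = ½ k_n V_ov² = 0.5 × 5.86 × 1.52² = 6.8 mA, giving V_DS = V_DD − I_D R_D = 2.57 − 6.8 × 0.0941 = 1.93 V.
V_DS = 1.93 V ≥ V_ov = 1.52 V, confirming saturation.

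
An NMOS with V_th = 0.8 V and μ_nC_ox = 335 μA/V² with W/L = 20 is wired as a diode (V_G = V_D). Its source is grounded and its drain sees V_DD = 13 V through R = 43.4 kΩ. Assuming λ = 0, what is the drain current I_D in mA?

I_D = 0.275 mA

With gate tied to drain, V_GS = V_DS ≥ V_GS − V_th, so the device is in saturation.
k_n = μ_nC_ox · (W/L) = 6.7 mA/V².
KCL at the drain: ½ k_n (V_GS − V_th)² = (V_DD − V_GS)/R.
Let x = V_GS − 0.8. Then 145 x² + x − 12.2 = 0, giving x = 0.286 V (positive root), so V_GS = 1.09 V.
I_D = (V_DD − V_GS)/R = (13 − 1.09) / 43.4 = 0.275 mA.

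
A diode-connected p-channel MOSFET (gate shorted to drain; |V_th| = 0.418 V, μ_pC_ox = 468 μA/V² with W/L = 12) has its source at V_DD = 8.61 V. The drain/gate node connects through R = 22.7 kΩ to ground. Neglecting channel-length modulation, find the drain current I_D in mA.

I_D = 0.345 mA

With gate tied to drain, V_SG = V_SD ≥ V_SG − |V_th|, so the device is in saturation.
k_p = μ_pC_ox · (W/L) = 5.616 mA/V².
KCL at the drain: ½ k_p (V_SG − |V_th|)² = (V_DD − V_SG)/R.
Let x = V_SG − 0.418. Then 63.7 x² + x − 8.192 = 0, giving x = 0.351 V (positive root), so V_SG = 0.769 V.
I_D = (V_DD − V_SG)/R = (8.61 − 0.769) / 22.7 = 0.345 mA.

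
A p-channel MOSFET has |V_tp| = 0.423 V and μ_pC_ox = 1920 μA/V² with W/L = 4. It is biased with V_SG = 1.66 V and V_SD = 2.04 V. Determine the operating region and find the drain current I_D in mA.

Saturation; I_D = 5.88 mA

k_p = μ_pC_ox · (W/L) = 7.68 mA/V².
V_ov = V_SG − |V_tp| = 1.66 − 0.423 = 1.24 V.
Since V_SD = 2.04 V ≥ V_ov = 1.24 V, the device is in saturation.
I_D = ½ k_p V_ov² = 0.5 × 7.68 × 1.24² = 5.88 mA.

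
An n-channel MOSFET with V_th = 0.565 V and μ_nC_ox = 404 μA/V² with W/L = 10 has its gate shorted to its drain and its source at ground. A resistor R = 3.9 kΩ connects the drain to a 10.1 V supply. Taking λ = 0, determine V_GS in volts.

With gate tied to drain, V_GS = V_DS ≥ V_GS − V_th, so the device is in saturation.
k_n = μ_nC_ox · (W/L) = 4.04 mA/V².
KCL at the drain: ½ k_n (V_GS − V_th)² = (V_DD − V_GS)/R.
Let x = V_GS − 0.565. Then 7.88 x² + x − 9.535 = 0, giving x = 1.04 V (positive root), so V_GS = 1.6 V.
I_D = (V_DD − V_GS)/R = (10.1 − 1.6) / 3.9 = 2.18 mA.

V_GS = 1.60 V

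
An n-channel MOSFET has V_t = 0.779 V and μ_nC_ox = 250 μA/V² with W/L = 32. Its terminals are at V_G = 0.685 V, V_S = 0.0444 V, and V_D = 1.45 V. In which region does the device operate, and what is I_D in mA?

Cutoff; I_D = 0 mA

V_GS = V_G − V_S = 0.685 − 0.0444 = 0.641 V; V_DS = V_D − V_S = 1.45 − 0.0444 = 1.41 V.
V_GS = 0.641 V < V_t = 0.779 V, so the transistor is in cutoff.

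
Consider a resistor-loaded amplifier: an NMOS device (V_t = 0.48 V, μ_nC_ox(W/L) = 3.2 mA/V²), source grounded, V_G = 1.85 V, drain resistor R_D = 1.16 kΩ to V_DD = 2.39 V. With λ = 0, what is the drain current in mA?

I_D = 1.67 mA

V_GS = V_G = 1.85 V, so V_ov = 1.85 − 0.48 = 1.37 V.
Assume saturation: I_D = ½ k_n V_ov² = 0.5 × 3.2 × 1.37² = 3 mA, giving V_DS = V_DD − I_D R_D = 2.39 − 3 × 1.16 = -1.09 V.
But -1.09 V < V_ov = 1.37 V, so the device is actually in triode.
In triode I_D = k_n[V_ov V_DS − ½ V_DS²] and I_D = (V_DD − V_DS)/R_D. Equating: 1.86 V_DS² − 6.085 V_DS + 2.39 = 0, giving V_DS = 0.456 V (the root below V_ov).
I_D = (2.39 − 0.456) / 1.16 = 1.67 mA.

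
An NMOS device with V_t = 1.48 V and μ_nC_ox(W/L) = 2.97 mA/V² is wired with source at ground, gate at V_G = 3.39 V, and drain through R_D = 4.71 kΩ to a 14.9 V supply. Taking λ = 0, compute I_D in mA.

V_GS = V_G = 3.39 V, so V_ov = 3.39 − 1.48 = 1.91 V.
Assume saturation: I_D = ½ k_n V_ov² = 0.5 × 2.97 × 1.91² = 5.42 mA, giving V_DS = V_DD − I_D R_D = 14.9 − 5.42 × 4.71 = -10.6 V.
But -10.6 V < V_ov = 1.91 V, so the device is actually in triode.
In triode I_D = k_n[V_ov V_DS − ½ V_DS²] and I_D = (V_DD − V_DS)/R_D. Equating: 6.99 V_DS² − 27.72 V_DS + 14.9 = 0, giving V_DS = 0.641 V (the root below V_ov).
I_D = (14.9 − 0.641) / 4.71 = 3.03 mA.

I_D = 3.03 mA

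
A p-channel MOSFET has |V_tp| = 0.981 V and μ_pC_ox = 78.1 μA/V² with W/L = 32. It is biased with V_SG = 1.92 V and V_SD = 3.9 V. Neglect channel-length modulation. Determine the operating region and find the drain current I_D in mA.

k_p = μ_pC_ox · (W/L) = 2.499 mA/V².
V_ov = V_SG − |V_tp| = 1.92 − 0.981 = 0.939 V.
Since V_SD = 3.9 V ≥ V_ov = 0.939 V, the device is in saturation.
I_D = ½ k_p V_ov² = 0.5 × 2.499 × 0.939² = 1.1 mA.

Saturation; I_D = 1.10 mA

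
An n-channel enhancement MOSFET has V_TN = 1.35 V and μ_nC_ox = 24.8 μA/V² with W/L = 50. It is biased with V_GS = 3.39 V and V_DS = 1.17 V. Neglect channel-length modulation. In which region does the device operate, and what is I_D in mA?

Triode; I_D = 2.11 mA

k_n = μ_nC_ox · (W/L) = 1.24 mA/V².
V_ov = V_GS − V_TN = 3.39 − 1.35 = 2.04 V.
Since V_DS = 1.17 V < V_ov = 2.04 V, the device is in the triode region.
I_D = k_n [V_ov · V_DS − ½ V_DS²] = 1.24 × [2.04 × 1.17 − 0.5 × 1.17²] = 2.11 mA.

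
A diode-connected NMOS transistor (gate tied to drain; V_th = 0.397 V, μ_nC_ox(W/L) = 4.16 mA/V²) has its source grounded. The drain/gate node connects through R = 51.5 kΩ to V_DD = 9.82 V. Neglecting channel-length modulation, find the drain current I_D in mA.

With gate tied to drain, V_GS = V_DS ≥ V_GS − V_th, so the device is in saturation.
KCL at the drain: ½ k_n (V_GS − V_th)² = (V_DD − V_GS)/R.
Let x = V_GS − 0.397. Then 107 x² + x − 9.423 = 0, giving x = 0.292 V (positive root), so V_GS = 0.689 V.
I_D = (V_DD − V_GS)/R = (9.82 − 0.689) / 51.5 = 0.177 mA.

I_D = 0.177 mA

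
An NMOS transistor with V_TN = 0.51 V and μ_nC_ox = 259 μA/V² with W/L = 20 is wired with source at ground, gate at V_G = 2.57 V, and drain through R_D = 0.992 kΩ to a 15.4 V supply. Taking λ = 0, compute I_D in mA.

V_GS = V_G = 2.57 V, so V_ov = 2.57 − 0.51 = 2.06 V.
k_n = μ_nC_ox · (W/L) = 5.18 mA/V².
Assume saturation: I_D = ½ k_n V_ov² = 0.5 × 5.18 × 2.06² = 11 mA, giving V_DS = V_DD − I_D R_D = 15.4 − 11 × 0.992 = 4.5 V.
V_DS = 4.5 V ≥ V_ov = 2.06 V, confirming saturation.

I_D = 11.0 mA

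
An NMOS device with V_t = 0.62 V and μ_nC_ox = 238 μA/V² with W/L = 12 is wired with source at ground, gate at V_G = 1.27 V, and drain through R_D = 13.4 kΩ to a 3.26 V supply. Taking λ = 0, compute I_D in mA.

V_GS = V_G = 1.27 V, so V_ov = 1.27 − 0.62 = 0.65 V.
k_n = μ_nC_ox · (W/L) = 2.856 mA/V².
Assume saturation: I_D = ½ k_n V_ov² = 0.5 × 2.856 × 0.65² = 0.603 mA, giving V_DS = V_DD − I_D R_D = 3.26 − 0.603 × 13.4 = -4.82 V.
But -4.82 V < V_ov = 0.65 V, so the device is actually in triode.
In triode I_D = k_n[V_ov V_DS − ½ V_DS²] and I_D = (V_DD − V_DS)/R_D. Equating: 19.1 V_DS² − 25.88 V_DS + 3.26 = 0, giving V_DS = 0.141 V (the root below V_ov).
I_D = (3.26 − 0.141) / 13.4 = 0.233 mA.

I_D = 0.233 mA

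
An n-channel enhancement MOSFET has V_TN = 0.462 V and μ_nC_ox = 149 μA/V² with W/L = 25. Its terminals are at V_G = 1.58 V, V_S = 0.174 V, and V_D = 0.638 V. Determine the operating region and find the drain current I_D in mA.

V_GS = V_G − V_S = 1.58 − 0.174 = 1.41 V; V_DS = V_D − V_S = 0.638 − 0.174 = 0.464 V.
k_n = μ_nC_ox · (W/L) = 3.725 mA/V².
V_ov = V_GS − V_TN = 1.41 − 0.462 = 0.944 V.
Since V_DS = 0.464 V < V_ov = 0.944 V, the device is in the triode region.
I_D = k_n [V_ov · V_DS − ½ V_DS²] = 3.725 × [0.944 × 0.464 − 0.5 × 0.464²] = 1.23 mA.

Triode; I_D = 1.23 mA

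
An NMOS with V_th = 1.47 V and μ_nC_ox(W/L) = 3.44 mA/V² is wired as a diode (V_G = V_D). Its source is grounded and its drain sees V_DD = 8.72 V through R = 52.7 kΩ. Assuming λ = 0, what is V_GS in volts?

V_GS = 1.75 V

With gate tied to drain, V_GS = V_DS ≥ V_GS − V_th, so the device is in saturation.
KCL at the drain: ½ k_n (V_GS − V_th)² = (V_DD − V_GS)/R.
Let x = V_GS − 1.47. Then 90.6 x² + x − 7.25 = 0, giving x = 0.277 V (positive root), so V_GS = 1.75 V.
I_D = (V_DD − V_GS)/R = (8.72 − 1.75) / 52.7 = 0.132 mA.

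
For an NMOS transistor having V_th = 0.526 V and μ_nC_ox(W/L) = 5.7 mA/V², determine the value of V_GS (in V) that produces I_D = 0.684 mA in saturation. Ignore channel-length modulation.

In saturation I_D = ½ k_n (V_GS − V_th)², so V_GS − V_th = √(2 I_D / k_n) = √(2 × 0.684 / 5.7) = 0.49 V.
V_GS = 0.526 + 0.49 = 1.02 V.

V_GS = 1.02 V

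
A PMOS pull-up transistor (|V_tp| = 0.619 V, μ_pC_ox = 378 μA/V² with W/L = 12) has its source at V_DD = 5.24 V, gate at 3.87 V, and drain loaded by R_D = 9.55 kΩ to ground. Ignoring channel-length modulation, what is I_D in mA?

V_SG = V_DD − V_G = 5.24 − 3.87 = 1.37 V, so V_ov = 1.37 − 0.619 = 0.751 V.
k_p = μ_pC_ox · (W/L) = 4.536 mA/V².
Assume saturation: I_D = ½ k_p V_ov² = 0.5 × 4.536 × 0.751² = 1.28 mA, giving V_SD = V_DD − I_D R_D = 5.24 − 1.28 × 9.55 = -6.98 V.
But -6.98 V < V_ov = 0.751 V, so the device is actually in triode.
In triode I_D = k_p[V_ov V_SD − ½ V_SD²] and I_D = (V_DD − V_SD)/R_D. Equating: 21.7 V_SD² − 33.53 V_SD + 5.24 = 0, giving V_SD = 0.176 V (the root below V_ov).
I_D = (5.24 − 0.176) / 9.55 = 0.53 mA.

I_D = 0.530 mA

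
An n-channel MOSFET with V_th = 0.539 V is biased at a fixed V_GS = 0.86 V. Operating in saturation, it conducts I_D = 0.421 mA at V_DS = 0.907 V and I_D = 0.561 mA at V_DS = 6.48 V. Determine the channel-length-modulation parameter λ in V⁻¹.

λ = 0.0631 V⁻¹

With V_GS fixed, I_D ∝ (1 + λ V_DS) in saturation, so I_D2/I_D1 = (1 + λ V_DS2)/(1 + λ V_DS1).
0.561/0.421 = 1.333 = (1 + 6.48 λ)/(1 + 0.907 λ).
Solving: λ (I_D1 V_DS2 − I_D2 V_DS1) = I_D2 − I_D1, so λ = (0.561 − 0.421) / (0.421 × 6.48 − 0.561 × 0.907) = 0.14 / 2.22 = 0.0631 V⁻¹.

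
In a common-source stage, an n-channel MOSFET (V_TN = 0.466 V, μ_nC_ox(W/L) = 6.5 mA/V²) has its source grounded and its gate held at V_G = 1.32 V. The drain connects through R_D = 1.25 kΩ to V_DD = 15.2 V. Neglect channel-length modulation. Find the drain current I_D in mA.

I_D = 2.37 mA

V_GS = V_G = 1.32 V, so V_ov = 1.32 − 0.466 = 0.854 V.
Assume saturation: I_D = ½ k_n V_ov² = 0.5 × 6.5 × 0.854² = 2.37 mA, giving V_DS = V_DD − I_D R_D = 15.2 − 2.37 × 1.25 = 12.2 V.
V_DS = 12.2 V ≥ V_ov = 0.854 V, confirming saturation.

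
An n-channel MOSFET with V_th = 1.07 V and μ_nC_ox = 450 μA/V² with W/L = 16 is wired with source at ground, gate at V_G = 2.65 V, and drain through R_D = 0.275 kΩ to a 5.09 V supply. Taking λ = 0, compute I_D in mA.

I_D = 8.99 mA

V_GS = V_G = 2.65 V, so V_ov = 2.65 − 1.07 = 1.58 V.
k_n = μ_nC_ox · (W/L) = 7.2 mA/V².
Assume saturation: I_D = ½ k_n V_ov² = 0.5 × 7.2 × 1.58² = 8.99 mA, giving V_DS = V_DD − I_D R_D = 5.09 − 8.99 × 0.275 = 2.62 V.
V_DS = 2.62 V ≥ V_ov = 1.58 V, confirming saturation.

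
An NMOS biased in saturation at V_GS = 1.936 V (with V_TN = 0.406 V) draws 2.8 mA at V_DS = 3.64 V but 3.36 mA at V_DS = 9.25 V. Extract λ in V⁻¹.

λ = 0.0410 V⁻¹

With V_GS fixed, I_D ∝ (1 + λ V_DS) in saturation, so I_D2/I_D1 = (1 + λ V_DS2)/(1 + λ V_DS1).
3.36/2.8 = 1.2 = (1 + 9.25 λ)/(1 + 3.64 λ).
Solving: λ (I_D1 V_DS2 − I_D2 V_DS1) = I_D2 − I_D1, so λ = (3.36 − 2.8) / (2.8 × 9.25 − 3.36 × 3.64) = 0.56 / 13.7 = 0.041 V⁻¹.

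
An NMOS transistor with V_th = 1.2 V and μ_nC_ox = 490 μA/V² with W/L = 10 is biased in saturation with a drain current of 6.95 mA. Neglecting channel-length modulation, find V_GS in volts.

k_n = μ_nC_ox · (W/L) = 4.9 mA/V².
In saturation I_D = ½ k_n (V_GS − V_th)², so V_GS − V_th = √(2 I_D / k_n) = √(2 × 6.95 / 4.9) = 1.68 V.
V_GS = 1.2 + 1.68 = 2.88 V.

V_GS = 2.88 V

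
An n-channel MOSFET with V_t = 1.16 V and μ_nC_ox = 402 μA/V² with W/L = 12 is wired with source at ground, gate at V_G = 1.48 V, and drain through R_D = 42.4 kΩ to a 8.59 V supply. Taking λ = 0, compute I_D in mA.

I_D = 0.198 mA

V_GS = V_G = 1.48 V, so V_ov = 1.48 − 1.16 = 0.32 V.
k_n = μ_nC_ox · (W/L) = 4.824 mA/V².
Assume saturation: I_D = ½ k_n V_ov² = 0.5 × 4.824 × 0.32² = 0.247 mA, giving V_DS = V_DD − I_D R_D = 8.59 − 0.247 × 42.4 = -1.88 V.
But -1.88 V < V_ov = 0.32 V, so the device is actually in triode.
In triode I_D = k_n[V_ov V_DS − ½ V_DS²] and I_D = (V_DD − V_DS)/R_D. Equating: 102 V_DS² − 66.45 V_DS + 8.59 = 0, giving V_DS = 0.178 V (the root below V_ov).
I_D = (8.59 − 0.178) / 42.4 = 0.198 mA.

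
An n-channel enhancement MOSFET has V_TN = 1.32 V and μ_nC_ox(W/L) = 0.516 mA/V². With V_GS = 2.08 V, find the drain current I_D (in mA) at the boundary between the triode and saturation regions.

At the boundary V_DS = V_ov = V_GS − V_TN = 2.08 − 1.32 = 0.76 V.
I_D = ½ k_n V_ov² = 0.5 × 0.516 × 0.76² = 0.149 mA.

I_D = 0.149 mA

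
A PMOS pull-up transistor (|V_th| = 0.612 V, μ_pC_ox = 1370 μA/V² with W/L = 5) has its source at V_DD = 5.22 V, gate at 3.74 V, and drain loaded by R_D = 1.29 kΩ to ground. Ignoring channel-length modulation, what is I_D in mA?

V_SG = V_DD − V_G = 5.22 − 3.74 = 1.48 V, so V_ov = 1.48 − 0.612 = 0.868 V.
k_p = μ_pC_ox · (W/L) = 6.85 mA/V².
Assume saturation: I_D = ½ k_p V_ov² = 0.5 × 6.85 × 0.868² = 2.58 mA, giving V_SD = V_DD − I_D R_D = 5.22 − 2.58 × 1.29 = 1.89 V.
V_SD = 1.89 V ≥ V_ov = 0.868 V, confirming saturation.

I_D = 2.58 mA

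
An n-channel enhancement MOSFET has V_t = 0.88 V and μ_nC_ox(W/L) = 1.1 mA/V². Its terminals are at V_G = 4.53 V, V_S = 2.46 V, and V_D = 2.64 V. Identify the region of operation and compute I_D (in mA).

V_GS = V_G − V_S = 4.53 − 2.46 = 2.07 V; V_DS = V_D − V_S = 2.64 − 2.46 = 0.18 V.
V_ov = V_GS − V_t = 2.07 − 0.88 = 1.19 V.
Since V_DS = 0.18 V < V_ov = 1.19 V, the device is in the triode region.
I_D = k_n [V_ov · V_DS − ½ V_DS²] = 1.1 × [1.19 × 0.18 − 0.5 × 0.18²] = 0.218 mA.

Triode; I_D = 0.218 mA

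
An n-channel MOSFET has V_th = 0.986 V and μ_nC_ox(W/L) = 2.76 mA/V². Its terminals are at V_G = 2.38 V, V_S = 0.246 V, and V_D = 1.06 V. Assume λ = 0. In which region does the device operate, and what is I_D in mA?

V_GS = V_G − V_S = 2.38 − 0.246 = 2.13 V; V_DS = V_D − V_S = 1.06 − 0.246 = 0.814 V.
V_ov = V_GS − V_th = 2.13 − 0.986 = 1.15 V.
Since V_DS = 0.814 V < V_ov = 1.15 V, the device is in the triode region.
I_D = k_n [V_ov · V_DS − ½ V_DS²] = 2.76 × [1.15 × 0.814 − 0.5 × 0.814²] = 1.66 mA.

Triode; I_D = 1.66 mA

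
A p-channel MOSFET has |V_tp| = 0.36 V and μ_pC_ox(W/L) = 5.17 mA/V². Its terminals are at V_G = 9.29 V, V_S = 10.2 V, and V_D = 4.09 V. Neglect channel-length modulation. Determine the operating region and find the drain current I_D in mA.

Saturation; I_D = 0.782 mA

V_SG = V_S − V_G = 10.2 − 9.29 = 0.91 V; V_SD = V_S − V_D = 10.2 − 4.09 = 6.11 V.
V_ov = V_SG − |V_tp| = 0.91 − 0.36 = 0.55 V.
Since V_SD = 6.11 V ≥ V_ov = 0.55 V, the device is in saturation.
I_D = ½ k_p V_ov² = 0.5 × 5.17 × 0.55² = 0.782 mA.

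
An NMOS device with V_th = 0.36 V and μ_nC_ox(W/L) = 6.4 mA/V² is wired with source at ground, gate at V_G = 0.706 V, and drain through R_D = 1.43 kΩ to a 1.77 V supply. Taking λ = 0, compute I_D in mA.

V_GS = V_G = 0.706 V, so V_ov = 0.706 − 0.36 = 0.346 V.
Assume saturation: I_D = ½ k_n V_ov² = 0.5 × 6.4 × 0.346² = 0.383 mA, giving V_DS = V_DD − I_D R_D = 1.77 − 0.383 × 1.43 = 1.22 V.
V_DS = 1.22 V ≥ V_ov = 0.346 V, confirming saturation.

I_D = 0.383 mA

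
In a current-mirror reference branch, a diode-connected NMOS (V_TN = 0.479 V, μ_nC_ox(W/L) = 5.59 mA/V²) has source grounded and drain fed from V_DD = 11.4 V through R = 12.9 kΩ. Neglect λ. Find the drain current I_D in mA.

I_D = 0.805 mA

With gate tied to drain, V_GS = V_DS ≥ V_GS − V_TN, so the device is in saturation.
KCL at the drain: ½ k_n (V_GS − V_TN)² = (V_DD − V_GS)/R.
Let x = V_GS − 0.479. Then 36.1 x² + x − 10.92 = 0, giving x = 0.537 V (positive root), so V_GS = 1.02 V.
I_D = (V_DD − V_GS)/R = (11.4 − 1.02) / 12.9 = 0.805 mA.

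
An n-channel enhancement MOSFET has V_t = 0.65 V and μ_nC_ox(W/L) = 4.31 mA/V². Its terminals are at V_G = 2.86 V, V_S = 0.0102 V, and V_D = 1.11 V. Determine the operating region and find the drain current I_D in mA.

V_GS = V_G − V_S = 2.86 − 0.0102 = 2.85 V; V_DS = V_D − V_S = 1.11 − 0.0102 = 1.1 V.
V_ov = V_GS − V_t = 2.85 − 0.65 = 2.2 V.
Since V_DS = 1.1 V < V_ov = 2.2 V, the device is in the triode region.
I_D = k_n [V_ov · V_DS − ½ V_DS²] = 4.31 × [2.2 × 1.1 − 0.5 × 1.1²] = 7.82 mA.

Triode; I_D = 7.82 mA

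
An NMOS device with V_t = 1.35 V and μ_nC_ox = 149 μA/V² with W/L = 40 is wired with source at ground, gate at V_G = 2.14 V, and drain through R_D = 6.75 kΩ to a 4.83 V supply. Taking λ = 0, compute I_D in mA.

I_D = 0.691 mA

V_GS = V_G = 2.14 V, so V_ov = 2.14 − 1.35 = 0.79 V.
k_n = μ_nC_ox · (W/L) = 5.96 mA/V².
Assume saturation: I_D = ½ k_n V_ov² = 0.5 × 5.96 × 0.79² = 1.86 mA, giving V_DS = V_DD − I_D R_D = 4.83 − 1.86 × 6.75 = -7.72 V.
But -7.72 V < V_ov = 0.79 V, so the device is actually in triode.
In triode I_D = k_n[V_ov V_DS − ½ V_DS²] and I_D = (V_DD − V_DS)/R_D. Equating: 20.1 V_DS² − 32.78 V_DS + 4.83 = 0, giving V_DS = 0.164 V (the root below V_ov).
I_D = (4.83 − 0.164) / 6.75 = 0.691 mA.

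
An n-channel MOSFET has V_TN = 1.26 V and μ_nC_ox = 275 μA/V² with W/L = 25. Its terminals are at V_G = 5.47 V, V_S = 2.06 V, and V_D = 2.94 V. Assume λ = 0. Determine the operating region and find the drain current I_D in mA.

V_GS = V_G − V_S = 5.47 − 2.06 = 3.41 V; V_DS = V_D − V_S = 2.94 − 2.06 = 0.88 V.
k_n = μ_nC_ox · (W/L) = 6.875 mA/V².
V_ov = V_GS − V_TN = 3.41 − 1.26 = 2.15 V.
Since V_DS = 0.88 V < V_ov = 2.15 V, the device is in the triode region.
I_D = k_n [V_ov · V_DS − ½ V_DS²] = 6.875 × [2.15 × 0.88 − 0.5 × 0.88²] = 10.3 mA.

Triode; I_D = 10.3 mA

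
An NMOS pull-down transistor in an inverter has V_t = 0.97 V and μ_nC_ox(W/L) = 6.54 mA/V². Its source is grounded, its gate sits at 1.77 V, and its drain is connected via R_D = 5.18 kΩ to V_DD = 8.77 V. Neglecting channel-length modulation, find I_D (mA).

V_GS = V_G = 1.77 V, so V_ov = 1.77 − 0.97 = 0.8 V.
Assume saturation: I_D = ½ k_n V_ov² = 0.5 × 6.54 × 0.8² = 2.09 mA, giving V_DS = V_DD − I_D R_D = 8.77 − 2.09 × 5.18 = -2.07 V.
But -2.07 V < V_ov = 0.8 V, so the device is actually in triode.
In triode I_D = k_n[V_ov V_DS − ½ V_DS²] and I_D = (V_DD − V_DS)/R_D. Equating: 16.9 V_DS² − 28.1 V_DS + 8.77 = 0, giving V_DS = 0.417 V (the root below V_ov).
I_D = (8.77 − 0.417) / 5.18 = 1.61 mA.

I_D = 1.61 mA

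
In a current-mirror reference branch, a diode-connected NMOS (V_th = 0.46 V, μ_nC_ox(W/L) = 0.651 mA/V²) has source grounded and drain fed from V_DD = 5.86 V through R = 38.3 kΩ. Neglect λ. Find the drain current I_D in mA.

I_D = 0.125 mA

With gate tied to drain, V_GS = V_DS ≥ V_GS − V_th, so the device is in saturation.
KCL at the drain: ½ k_n (V_GS − V_th)² = (V_DD − V_GS)/R.
Let x = V_GS − 0.46. Then 12.5 x² + x − 5.4 = 0, giving x = 0.619 V (positive root), so V_GS = 1.08 V.
I_D = (V_DD − V_GS)/R = (5.86 − 1.08) / 38.3 = 0.125 mA.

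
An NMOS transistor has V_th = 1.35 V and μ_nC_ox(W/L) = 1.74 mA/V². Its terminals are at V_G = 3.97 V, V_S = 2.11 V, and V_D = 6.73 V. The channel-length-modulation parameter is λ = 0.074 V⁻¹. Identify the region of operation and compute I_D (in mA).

V_GS = V_G − V_S = 3.97 − 2.11 = 1.86 V; V_DS = V_D − V_S = 6.73 − 2.11 = 4.62 V.
V_ov = V_GS − V_th = 1.86 − 1.35 = 0.51 V.
Since V_DS = 4.62 V ≥ V_ov = 0.51 V, the device is in saturation.
I_D = ½ k_n V_ov² (1 + λ V_DS) = 0.5 × 1.74 × 0.51² × (1 + 0.074 × 4.62) = 0.304 mA.

Saturation; I_D = 0.304 mA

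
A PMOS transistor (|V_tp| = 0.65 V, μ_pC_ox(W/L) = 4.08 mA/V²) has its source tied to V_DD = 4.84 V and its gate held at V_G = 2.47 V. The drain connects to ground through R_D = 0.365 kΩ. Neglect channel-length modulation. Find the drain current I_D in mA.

I_D = 6.04 mA

V_SG = V_DD − V_G = 4.84 − 2.47 = 2.37 V, so V_ov = 2.37 − 0.65 = 1.72 V.
Assume saturation: I_D = ½ k_p V_ov² = 0.5 × 4.08 × 1.72² = 6.04 mA, giving V_SD = V_DD − I_D R_D = 4.84 − 6.04 × 0.365 = 2.64 V.
V_SD = 2.64 V ≥ V_ov = 1.72 V, confirming saturation.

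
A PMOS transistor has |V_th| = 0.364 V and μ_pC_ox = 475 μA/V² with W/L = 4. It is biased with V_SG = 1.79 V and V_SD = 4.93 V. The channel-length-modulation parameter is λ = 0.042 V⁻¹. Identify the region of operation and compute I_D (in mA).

Saturation; I_D = 2.33 mA

k_p = μ_pC_ox · (W/L) = 1.9 mA/V².
V_ov = V_SG − |V_th| = 1.79 − 0.364 = 1.43 V.
Since V_SD = 4.93 V ≥ V_ov = 1.43 V, the device is in saturation.
I_D = ½ k_p V_ov² (1 + λ V_SD) = 0.5 × 1.9 × 1.43² × (1 + 0.042 × 4.93) = 2.33 mA.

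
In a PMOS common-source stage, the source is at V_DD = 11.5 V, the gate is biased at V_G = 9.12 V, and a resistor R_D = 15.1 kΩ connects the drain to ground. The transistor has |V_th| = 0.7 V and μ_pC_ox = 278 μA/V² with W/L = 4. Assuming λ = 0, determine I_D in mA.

I_D = 0.732 mA

V_SG = V_DD − V_G = 11.5 − 9.12 = 2.38 V, so V_ov = 2.38 − 0.7 = 1.68 V.
k_p = μ_pC_ox · (W/L) = 1.112 mA/V².
Assume saturation: I_D = ½ k_p V_ov² = 0.5 × 1.112 × 1.68² = 1.57 mA, giving V_SD = V_DD − I_D R_D = 11.5 − 1.57 × 15.1 = -12.2 V.
But -12.2 V < V_ov = 1.68 V, so the device is actually in triode.
In triode I_D = k_p[V_ov V_SD − ½ V_SD²] and I_D = (V_DD − V_SD)/R_D. Equating: 8.4 V_SD² − 29.21 V_SD + 11.5 = 0, giving V_SD = 0.453 V (the root below V_ov).
I_D = (11.5 − 0.453) / 15.1 = 0.732 mA.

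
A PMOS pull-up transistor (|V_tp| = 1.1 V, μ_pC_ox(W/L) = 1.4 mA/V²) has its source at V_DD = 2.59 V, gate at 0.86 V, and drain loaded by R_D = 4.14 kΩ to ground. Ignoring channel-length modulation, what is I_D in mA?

I_D = 0.278 mA

V_SG = V_DD − V_G = 2.59 − 0.86 = 1.73 V, so V_ov = 1.73 − 1.1 = 0.63 V.
Assume saturation: I_D = ½ k_p V_ov² = 0.5 × 1.4 × 0.63² = 0.278 mA, giving V_SD = V_DD − I_D R_D = 2.59 − 0.278 × 4.14 = 1.44 V.
V_SD = 1.44 V ≥ V_ov = 0.63 V, confirming saturation.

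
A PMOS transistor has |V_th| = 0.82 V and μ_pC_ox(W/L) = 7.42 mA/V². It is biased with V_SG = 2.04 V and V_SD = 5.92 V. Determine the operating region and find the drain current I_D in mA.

V_ov = V_SG − |V_th| = 2.04 − 0.82 = 1.22 V.
Since V_SD = 5.92 V ≥ V_ov = 1.22 V, the device is in saturation.
I_D = ½ k_p V_ov² = 0.5 × 7.42 × 1.22² = 5.52 mA.

Saturation; I_D = 5.52 mA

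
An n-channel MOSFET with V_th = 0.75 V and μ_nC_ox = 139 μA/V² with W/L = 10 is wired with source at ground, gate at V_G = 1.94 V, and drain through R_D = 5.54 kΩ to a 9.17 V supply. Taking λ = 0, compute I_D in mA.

V_GS = V_G = 1.94 V, so V_ov = 1.94 − 0.75 = 1.19 V.
k_n = μ_nC_ox · (W/L) = 1.39 mA/V².
Assume saturation: I_D = ½ k_n V_ov² = 0.5 × 1.39 × 1.19² = 0.984 mA, giving V_DS = V_DD − I_D R_D = 9.17 − 0.984 × 5.54 = 3.72 V.
V_DS = 3.72 V ≥ V_ov = 1.19 V, confirming saturation.

I_D = 0.984 mA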